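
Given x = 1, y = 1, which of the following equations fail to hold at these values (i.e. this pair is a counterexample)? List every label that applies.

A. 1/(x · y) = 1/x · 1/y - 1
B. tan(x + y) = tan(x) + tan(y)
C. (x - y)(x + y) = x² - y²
Evaluating each claim at the given values:
A. LHS = 1, RHS = 0 → fails here (LHS ≠ RHS)
B. LHS = tan(2) ≈ -2.185, RHS = 2·tan(1) ≈ 3.115 → fails here (LHS ≠ RHS)
C. LHS = 0, RHS = 0 → holds here (LHS = RHS)

Answer: A, B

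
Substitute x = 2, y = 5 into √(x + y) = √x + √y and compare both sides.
LHS = √(2 + 5) = √(7) ≈ 2.646
RHS = √2 + √5 = √(2) + √(5) ≈ 3.65

LHS ≠ RHS (they differ by about 1.005), so the equation does not hold here.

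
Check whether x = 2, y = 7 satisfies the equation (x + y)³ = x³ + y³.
Fails

Substituting x = 2, y = 7:

LHS = (2 + 7)³ = 729
RHS = 2³ + 7³ = 351

LHS ≠ RHS, so the equation does not hold at this point.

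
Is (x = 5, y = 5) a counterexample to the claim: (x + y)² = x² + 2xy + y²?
Substituting x = 5, y = 5:
LHS = (5 + 5)² = 100
RHS = 5² + 2·5·5 + 5² = 100

The sides agree, so this pair does not disprove the claim.

Answer: No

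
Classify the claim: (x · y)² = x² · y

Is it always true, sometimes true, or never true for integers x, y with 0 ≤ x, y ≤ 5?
It holds at (x, y) = (5, 0) (both sides equal 0), but fails at (x, y) = (4, 4) (LHS = 256, RHS = 64).

Answer: Sometimes true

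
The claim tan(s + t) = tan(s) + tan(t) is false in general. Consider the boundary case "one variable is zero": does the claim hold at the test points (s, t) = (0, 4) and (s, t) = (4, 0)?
Yes, holds at both test points

At (0, 4): LHS = tan(4) ≈ 1.158, RHS = tan(4) ≈ 1.158 → equal
At (4, 0): LHS = tan(4) ≈ 1.158, RHS = tan(4) ≈ 1.158 → equal

So the claim does hold at both of these boundary points, even though it is not an identity.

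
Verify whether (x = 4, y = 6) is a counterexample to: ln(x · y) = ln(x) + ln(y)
No

Substituting x = 4, y = 6:
LHS = ln(4 · 6) = ln(24) ≈ 3.178
RHS = ln(4) + ln(6) ≈ 3.178

The sides agree, so this pair does not disprove the claim.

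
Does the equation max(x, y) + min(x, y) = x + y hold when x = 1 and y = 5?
Substituting x = 1, y = 5:

LHS = max(1, 5) + min(1, 5) = 6
RHS = 1 + 5 = 6

LHS = RHS, so the equation holds at this point.

Answer: Holds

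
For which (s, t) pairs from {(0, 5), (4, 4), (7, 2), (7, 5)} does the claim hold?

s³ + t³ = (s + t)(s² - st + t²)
All pairs

Testing each pair:
(0, 5): LHS = 125, RHS = 125 → holds
(4, 4): LHS = 128, RHS = 128 → holds
(7, 2): LHS = 351, RHS = 351 → holds
(7, 5): LHS = 468, RHS = 468 → holds

Every pair satisfies the claim.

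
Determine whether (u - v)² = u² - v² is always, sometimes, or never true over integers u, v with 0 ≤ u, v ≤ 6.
Sometimes true

It holds at (u, v) = (6, 6) (both sides equal 0), but fails at (u, v) = (1, 4) (LHS = 9, RHS = -15).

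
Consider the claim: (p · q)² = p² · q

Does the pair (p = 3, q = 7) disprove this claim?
Substituting p = 3, q = 7:
LHS = (3 · 7)² = 441
RHS = 3² · 7 = 63

Since LHS ≠ RHS, this pair disproves the claim.

Answer: Yes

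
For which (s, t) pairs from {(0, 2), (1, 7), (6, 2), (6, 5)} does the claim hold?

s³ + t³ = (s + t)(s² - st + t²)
Testing each pair:
(0, 2): LHS = 8, RHS = 8 → holds
(1, 7): LHS = 344, RHS = 344 → holds
(6, 2): LHS = 224, RHS = 224 → holds
(6, 5): LHS = 341, RHS = 341 → holds

Every pair satisfies the claim.

Answer: All pairs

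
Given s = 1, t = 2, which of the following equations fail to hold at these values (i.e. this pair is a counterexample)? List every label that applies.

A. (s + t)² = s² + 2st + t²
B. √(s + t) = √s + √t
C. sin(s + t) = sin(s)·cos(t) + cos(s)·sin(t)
Evaluating each claim at the given values:
A. LHS = 9, RHS = 9 → holds here (LHS = RHS)
B. LHS = √(3) ≈ 1.732, RHS = 1 + √(2) ≈ 2.414 → fails here (LHS ≠ RHS)
C. LHS = sin(3) ≈ 0.1411, RHS = sin(1)·cos(2) + sin(2)·cos(1) ≈ 0.1411 → holds here (LHS = RHS)

Answer: B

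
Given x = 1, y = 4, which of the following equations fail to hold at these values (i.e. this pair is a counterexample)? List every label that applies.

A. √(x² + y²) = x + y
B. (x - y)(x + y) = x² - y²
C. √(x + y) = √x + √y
A, C

Evaluating each claim at the given values:
A. LHS = √(17) ≈ 4.123, RHS = 5 → fails here (LHS ≠ RHS)
B. LHS = -15, RHS = -15 → holds here (LHS = RHS)
C. LHS = √(5) ≈ 2.236, RHS = 3 → fails here (LHS ≠ RHS)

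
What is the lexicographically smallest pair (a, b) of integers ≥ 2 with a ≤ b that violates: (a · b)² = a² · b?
Substituting (2, 2) into the claim:
LHS = (2 · 2)² = 16
RHS = 2² · 2 = 8

Since LHS ≠ RHS, this pair disproves the claim, and no lexicographically smaller pair (a ≤ b, integers ≥ 2) does.

For instance (2, 4) is also a counterexample (LHS = 64, RHS = 16), but it's lexicographically larger.

Answer: (a, b) = (2, 2)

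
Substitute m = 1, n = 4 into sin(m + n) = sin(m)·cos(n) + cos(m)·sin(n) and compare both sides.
LHS = sin(1 + 4) = sin(5) ≈ -0.9589
RHS = sin(1)·cos(4) + cos(1)·sin(4) = sin(1)·cos(4) + sin(4)·cos(1) ≈ -0.9589

LHS = RHS: the two sides agree.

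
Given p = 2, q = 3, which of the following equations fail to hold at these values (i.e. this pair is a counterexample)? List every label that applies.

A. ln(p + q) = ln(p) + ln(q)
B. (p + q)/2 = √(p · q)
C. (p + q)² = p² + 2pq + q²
A, B

Evaluating each claim at the given values:
A. LHS = ln(5) ≈ 1.609, RHS = ln(2) + ln(3) ≈ 1.792 → fails here (LHS ≠ RHS)
B. LHS = 5/2, RHS = √(6) ≈ 2.449 → fails here (LHS ≠ RHS)
C. LHS = 25, RHS = 25 → holds here (LHS = RHS)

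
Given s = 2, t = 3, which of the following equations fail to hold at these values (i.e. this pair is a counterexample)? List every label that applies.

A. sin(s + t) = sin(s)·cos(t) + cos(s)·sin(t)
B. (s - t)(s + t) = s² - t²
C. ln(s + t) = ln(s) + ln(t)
Evaluating each claim at the given values:
A. LHS = sin(5) ≈ -0.9589, RHS = sin(2)·cos(3) + sin(3)·cos(2) ≈ -0.9589 → holds here (LHS = RHS)
B. LHS = -5, RHS = -5 → holds here (LHS = RHS)
C. LHS = ln(5) ≈ 1.609, RHS = ln(2) + ln(3) ≈ 1.792 → fails here (LHS ≠ RHS)

Answer: C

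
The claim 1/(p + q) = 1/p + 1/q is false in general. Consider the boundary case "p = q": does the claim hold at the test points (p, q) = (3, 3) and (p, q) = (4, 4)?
No, fails at both test points

At (3, 3): LHS = 1/6 ≠ RHS = 2/3
At (4, 4): LHS = 1/8 ≠ RHS = 1/2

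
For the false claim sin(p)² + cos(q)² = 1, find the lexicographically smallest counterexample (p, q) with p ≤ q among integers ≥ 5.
(p, q) = (5, 6)

Substituting (5, 6) into the claim:
LHS = sin(5)² + cos(6)² ≈ 1.841
RHS = 1

Since LHS ≠ RHS, this pair disproves the claim, and no lexicographically smaller pair (p ≤ q, integers ≥ 5) does.

For instance (6, 12) is also a counterexample (LHS = sin(6)² + cos(12)² ≈ 0.7902, RHS = 1), but it's lexicographically larger.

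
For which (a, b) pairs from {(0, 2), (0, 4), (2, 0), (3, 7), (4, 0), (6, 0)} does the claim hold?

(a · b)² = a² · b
Testing each pair:
(0, 2): LHS = 0, RHS = 0 → holds
(0, 4): LHS = 0, RHS = 0 → holds
(2, 0): LHS = 0, RHS = 0 → holds
(3, 7): LHS = 441, RHS = 63 → fails
(4, 0): LHS = 0, RHS = 0 → holds
(6, 0): LHS = 0, RHS = 0 → holds

5 of 6 pairs satisfy the claim.

Answer: (0, 2), (0, 4), (2, 0), (4, 0), (6, 0)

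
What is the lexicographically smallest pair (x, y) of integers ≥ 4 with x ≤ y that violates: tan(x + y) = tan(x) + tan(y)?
(x, y) = (4, 4)

Substituting (4, 4) into the claim:
LHS = tan(4 + 4) = tan(8) ≈ -6.8
RHS = tan(4) + tan(4) = 2·tan(4) ≈ 2.316

Since LHS ≠ RHS, this pair disproves the claim, and no lexicographically smaller pair (x ≤ y, integers ≥ 4) does.

For instance (5, 9) is also a counterexample (LHS = tan(14) ≈ 7.245, RHS = tan(5) + tan(9) ≈ -3.833), but it's lexicographically larger.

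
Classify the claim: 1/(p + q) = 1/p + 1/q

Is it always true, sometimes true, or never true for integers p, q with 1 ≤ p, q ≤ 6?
The claim fails for every pair in the range. For instance at (p, q) = (3, 3): LHS = 1/6, RHS = 2/3.

Answer: Never true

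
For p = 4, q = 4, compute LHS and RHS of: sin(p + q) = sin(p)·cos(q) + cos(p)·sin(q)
LHS = sin(4 + 4) = sin(8) ≈ 0.9894
RHS = sin(4)·cos(4) + cos(4)·sin(4) = 2·sin(4)·cos(4) ≈ 0.9894

LHS = RHS: the two sides agree.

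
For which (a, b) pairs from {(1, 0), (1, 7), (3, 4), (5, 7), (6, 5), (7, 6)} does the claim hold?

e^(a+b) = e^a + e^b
None

Testing each pair:
(1, 0): LHS = e ≈ 2.718, RHS = 1 + e ≈ 3.718 → fails
(1, 7): LHS = e^8 ≈ 2981, RHS = e + e^7 ≈ 1099 → fails
(3, 4): LHS = e^7 ≈ 1097, RHS = e^3 + e^4 ≈ 74.68 → fails
(5, 7): LHS = e^12 ≈ 162754.8, RHS = e^5 + e^7 ≈ 1245 → fails
(6, 5): LHS = e^11 ≈ 59874.1, RHS = e^5 + e^6 ≈ 551.8 → fails
(7, 6): LHS = e^13 ≈ 442413.4, RHS = e^6 + e^7 ≈ 1500 → fails

No pair satisfies the claim.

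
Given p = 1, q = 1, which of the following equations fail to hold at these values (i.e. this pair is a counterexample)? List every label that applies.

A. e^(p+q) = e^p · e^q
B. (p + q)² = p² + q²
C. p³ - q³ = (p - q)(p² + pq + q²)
Evaluating each claim at the given values:
A. LHS = e^2 ≈ 7.389, RHS = e^2 ≈ 7.389 → holds here (LHS = RHS)
B. LHS = 4, RHS = 2 → fails here (LHS ≠ RHS)
C. LHS = 0, RHS = 0 → holds here (LHS = RHS)

Answer: B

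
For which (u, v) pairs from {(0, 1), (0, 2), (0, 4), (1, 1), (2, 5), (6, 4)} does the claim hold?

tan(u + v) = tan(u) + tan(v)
(0, 1), (0, 2), (0, 4)

Testing each pair:
(0, 1): LHS = tan(1) ≈ 1.557, RHS = tan(1) ≈ 1.557 → holds
(0, 2): LHS = tan(2) ≈ -2.185, RHS = tan(2) ≈ -2.185 → holds
(0, 4): LHS = tan(4) ≈ 1.158, RHS = tan(4) ≈ 1.158 → holds
(1, 1): LHS = tan(2) ≈ -2.185, RHS = 2·tan(1) ≈ 3.115 → fails
(2, 5): LHS = tan(7) ≈ 0.8714, RHS = tan(5) + tan(2) ≈ -5.566 → fails
(6, 4): LHS = tan(10) ≈ 0.6484, RHS = tan(6) + tan(4) ≈ 0.8668 → fails

3 of 6 pairs satisfy the claim.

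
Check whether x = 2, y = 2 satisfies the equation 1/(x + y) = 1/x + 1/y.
Substituting x = 2, y = 2:

LHS = 1/(2 + 2) = 1/4
RHS = 1/2 + 1/2 = 1

LHS ≠ RHS, so the equation does not hold at this point.

Answer: Fails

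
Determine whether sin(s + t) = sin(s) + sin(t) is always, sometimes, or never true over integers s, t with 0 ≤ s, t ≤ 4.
Sometimes true

It holds at (s, t) = (3, 0) (both sides equal sin(3) ≈ 0.1411), but fails at (s, t) = (2, 1) (LHS = sin(3) ≈ 0.1411, RHS = sin(1) + sin(2) ≈ 1.751).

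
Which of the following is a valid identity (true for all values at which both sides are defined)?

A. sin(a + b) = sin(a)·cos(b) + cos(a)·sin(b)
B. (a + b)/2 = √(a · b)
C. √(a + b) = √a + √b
A: holds — e.g. at (3, 4), both sides equal sin(7) ≈ 0.657.
B: fails at (2, 3) — LHS = 5/2, RHS = √(6) ≈ 2.449.
C: fails at (1, 3) — LHS = 2, RHS = 1 + √(3) ≈ 2.732.

Answer: A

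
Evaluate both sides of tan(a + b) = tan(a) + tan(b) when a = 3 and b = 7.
LHS = tan(3 + 7) = tan(10) ≈ 0.6484
RHS = tan(3) + tan(7) ≈ 0.7289

LHS ≠ RHS (they differ by about 0.08054), so the equation does not hold here.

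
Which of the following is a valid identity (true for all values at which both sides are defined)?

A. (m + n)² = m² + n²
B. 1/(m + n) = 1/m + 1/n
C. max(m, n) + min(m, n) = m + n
C

A: fails at (2, 7) — LHS = 81, RHS = 53.
B: fails at (2, 3) — LHS = 1/5, RHS = 5/6.
C: holds — e.g. at (3, 4), both sides equal 7.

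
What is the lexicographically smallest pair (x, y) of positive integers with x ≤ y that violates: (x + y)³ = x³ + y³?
Substituting (1, 1) into the claim:
LHS = (1 + 1)³ = 8
RHS = 1³ + 1³ = 2

Since LHS ≠ RHS, this pair disproves the claim, and no lexicographically smaller pair (x ≤ y, positive integers) does.

For instance (2, 3) is also a counterexample (LHS = 125, RHS = 35), but it's lexicographically larger.

Answer: (x, y) = (1, 1)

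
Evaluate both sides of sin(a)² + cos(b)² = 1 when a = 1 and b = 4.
LHS = sin(1)² + cos(4)² ≈ 1.135
RHS = 1

LHS ≠ RHS (they differ by about 0.1353), so the equation does not hold here.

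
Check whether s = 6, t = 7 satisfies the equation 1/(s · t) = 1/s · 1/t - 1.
Fails

Substituting s = 6, t = 7:

LHS = 1/(6 · 7) = 1/42
RHS = 1/6 · 1/7 - 1 = -41/42

LHS ≠ RHS, so the equation does not hold at this point.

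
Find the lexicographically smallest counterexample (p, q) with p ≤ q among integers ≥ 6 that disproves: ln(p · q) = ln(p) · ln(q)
(p, q) = (6, 6)

Substituting (6, 6) into the claim:
LHS = ln(6 · 6) = ln(36) ≈ 3.584
RHS = ln(6) · ln(6) = ln(6)² ≈ 3.21

Since LHS ≠ RHS, this pair disproves the claim, and no lexicographically smaller pair (p ≤ q, integers ≥ 6) does.

For instance (6, 10) is also a counterexample (LHS = ln(60) ≈ 4.094, RHS = ln(6)·ln(10) ≈ 4.126), but it's lexicographically larger.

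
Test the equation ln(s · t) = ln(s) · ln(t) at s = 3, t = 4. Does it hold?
Substituting s = 3, t = 4:

LHS = ln(3 · 4) = ln(12) ≈ 2.485
RHS = ln(3) · ln(4) ≈ 1.523

LHS ≠ RHS, so the equation does not hold at this point.

Answer: Fails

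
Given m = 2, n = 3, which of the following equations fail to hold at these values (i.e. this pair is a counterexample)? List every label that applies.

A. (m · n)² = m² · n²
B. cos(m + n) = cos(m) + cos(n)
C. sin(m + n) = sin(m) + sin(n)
B, C

Evaluating each claim at the given values:
A. LHS = 36, RHS = 36 → holds here (LHS = RHS)
B. LHS = cos(5) ≈ 0.2837, RHS = cos(3) + cos(2) ≈ -1.406 → fails here (LHS ≠ RHS)
C. LHS = sin(5) ≈ -0.9589, RHS = sin(3) + sin(2) ≈ 1.05 → fails here (LHS ≠ RHS)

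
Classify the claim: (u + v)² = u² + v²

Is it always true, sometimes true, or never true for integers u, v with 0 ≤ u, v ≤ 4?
Sometimes true

It holds at (u, v) = (0, 0) (both sides equal 0), but fails at (u, v) = (2, 3) (LHS = 25, RHS = 13).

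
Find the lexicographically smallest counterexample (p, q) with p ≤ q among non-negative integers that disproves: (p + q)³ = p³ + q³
Substituting (1, 1) into the claim:
LHS = (1 + 1)³ = 8
RHS = 1³ + 1³ = 2

Since LHS ≠ RHS, this pair disproves the claim, and no lexicographically smaller pair (p ≤ q, non-negative integers) does.

For instance (1, 2) is also a counterexample (LHS = 27, RHS = 9), but it's lexicographically larger.

Answer: (p, q) = (1, 1)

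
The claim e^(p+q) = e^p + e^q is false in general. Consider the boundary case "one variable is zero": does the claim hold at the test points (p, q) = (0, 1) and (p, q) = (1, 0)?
At (0, 1): LHS = e ≈ 2.718 ≠ RHS = 1 + e ≈ 3.718
At (1, 0): LHS = e ≈ 2.718 ≠ RHS = 1 + e ≈ 3.718

Answer: No, fails at both test points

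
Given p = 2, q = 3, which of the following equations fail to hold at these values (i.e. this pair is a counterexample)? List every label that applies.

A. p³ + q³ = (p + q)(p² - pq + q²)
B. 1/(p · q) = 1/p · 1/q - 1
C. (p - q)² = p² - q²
B, C

Evaluating each claim at the given values:
A. LHS = 35, RHS = 35 → holds here (LHS = RHS)
B. LHS = 1/6, RHS = -5/6 → fails here (LHS ≠ RHS)
C. LHS = 1, RHS = -5 → fails here (LHS ≠ RHS)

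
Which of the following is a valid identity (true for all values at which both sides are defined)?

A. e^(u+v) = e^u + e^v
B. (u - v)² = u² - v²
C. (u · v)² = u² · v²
A: fails at (3, 5) — LHS = e^8 ≈ 2981, RHS = e^3 + e^5 ≈ 168.5.
B: fails at (3, 4) — LHS = 1, RHS = -7.
C: holds — e.g. at (3, 7), both sides equal 441.

Answer: C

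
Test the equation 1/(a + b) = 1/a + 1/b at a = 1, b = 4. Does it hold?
Fails

Substituting a = 1, b = 4:

LHS = 1/(1 + 4) = 1/5
RHS = 1/1 + 1/4 = 5/4

LHS ≠ RHS, so the equation does not hold at this point.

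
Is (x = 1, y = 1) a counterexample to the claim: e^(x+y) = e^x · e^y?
No

Substituting x = 1, y = 1:
LHS = e^(1+1) = e^2 ≈ 7.389
RHS = e^1 · e^1 = e^2 ≈ 7.389

The sides agree, so this pair does not disprove the claim.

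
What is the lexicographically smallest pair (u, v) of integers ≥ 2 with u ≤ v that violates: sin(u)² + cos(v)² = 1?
(u, v) = (2, 3)

At (2, 2): both sides equal 1, so it holds there.

Substituting (2, 3) into the claim:
LHS = sin(2)² + cos(3)² ≈ 1.807
RHS = 1

Since LHS ≠ RHS, this pair disproves the claim, and no lexicographically smaller pair (u ≤ v, integers ≥ 2) does.

For instance (4, 7) is also a counterexample (LHS = cos(7)² + sin(4)² ≈ 1.141, RHS = 1), but it's lexicographically larger.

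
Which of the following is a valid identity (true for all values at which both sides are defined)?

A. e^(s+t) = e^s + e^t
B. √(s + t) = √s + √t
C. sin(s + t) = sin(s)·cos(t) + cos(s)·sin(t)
C

A: fails at (2, 2) — LHS = e^4 ≈ 54.6, RHS = 2·e^2 ≈ 14.78.
B: fails at (2, 3) — LHS = √(5) ≈ 2.236, RHS = √(2) + √(3) ≈ 3.146.
C: holds — e.g. at (3, 3), both sides equal sin(6) ≈ -0.2794.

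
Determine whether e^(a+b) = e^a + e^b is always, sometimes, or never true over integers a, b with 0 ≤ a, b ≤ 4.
The claim fails for every pair in the range. For instance at (a, b) = (2, 3): LHS = e^5 ≈ 148.4, RHS = e^2 + e^3 ≈ 27.47.

Answer: Never true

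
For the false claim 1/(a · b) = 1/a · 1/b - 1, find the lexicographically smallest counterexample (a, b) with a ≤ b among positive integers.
Substituting (1, 1) into the claim:
LHS = 1/(1 · 1) = 1
RHS = 1/1 · 1/1 - 1 = 0

Since LHS ≠ RHS, this pair disproves the claim, and no lexicographically smaller pair (a ≤ b, positive integers) does.

For instance (6, 8) is also a counterexample (LHS = 1/48, RHS = -47/48), but it's lexicographically larger.

Answer: (a, b) = (1, 1)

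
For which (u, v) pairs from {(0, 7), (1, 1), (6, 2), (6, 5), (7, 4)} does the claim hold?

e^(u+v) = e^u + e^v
None

Testing each pair:
(0, 7): LHS = e^7 ≈ 1097, RHS = 1 + e^7 ≈ 1098 → fails
(1, 1): LHS = e^2 ≈ 7.389, RHS = 2·e ≈ 5.437 → fails
(6, 2): LHS = e^8 ≈ 2981, RHS = e^2 + e^6 ≈ 410.8 → fails
(6, 5): LHS = e^11 ≈ 59874.1, RHS = e^5 + e^6 ≈ 551.8 → fails
(7, 4): LHS = e^11 ≈ 59874.1, RHS = e^4 + e^7 ≈ 1151 → fails

No pair satisfies the claim.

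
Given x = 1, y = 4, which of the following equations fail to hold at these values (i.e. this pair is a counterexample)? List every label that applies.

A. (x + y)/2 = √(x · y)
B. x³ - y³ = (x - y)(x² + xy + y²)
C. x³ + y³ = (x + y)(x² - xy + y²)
Evaluating each claim at the given values:
A. LHS = 5/2, RHS = 2 → fails here (LHS ≠ RHS)
B. LHS = -63, RHS = -63 → holds here (LHS = RHS)
C. LHS = 65, RHS = 65 → holds here (LHS = RHS)

Answer: A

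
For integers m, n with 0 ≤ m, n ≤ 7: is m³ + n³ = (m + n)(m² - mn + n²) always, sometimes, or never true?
The identity holds for every pair in the range. For instance at (m, n) = (6, 2): both sides equal 224.

Answer: Always true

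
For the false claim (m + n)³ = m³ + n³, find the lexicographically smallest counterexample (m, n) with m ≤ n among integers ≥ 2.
Substituting (2, 2) into the claim:
LHS = (2 + 2)³ = 64
RHS = 2³ + 2³ = 16

Since LHS ≠ RHS, this pair disproves the claim, and no lexicographically smaller pair (m ≤ n, integers ≥ 2) does.

For instance (3, 3) is also a counterexample (LHS = 216, RHS = 54), but it's lexicographically larger.

Answer: (m, n) = (2, 2)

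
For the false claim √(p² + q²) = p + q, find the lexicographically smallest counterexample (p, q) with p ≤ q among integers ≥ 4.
(p, q) = (4, 4)

Substituting (4, 4) into the claim:
LHS = √(4² + 4²) = 4·√(2) ≈ 5.657
RHS = 4 + 4 = 8

Since LHS ≠ RHS, this pair disproves the claim, and no lexicographically smaller pair (p ≤ q, integers ≥ 4) does.

For instance (7, 8) is also a counterexample (LHS = √(113) ≈ 10.63, RHS = 15), but it's lexicographically larger.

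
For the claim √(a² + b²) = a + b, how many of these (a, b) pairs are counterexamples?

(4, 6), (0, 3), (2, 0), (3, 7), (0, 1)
Testing each pair:
(4, 6): LHS = 2·√(13) ≈ 7.211, RHS = 10 → counterexample
(0, 3): LHS = 3, RHS = 3 → satisfies claim
(2, 0): LHS = 2, RHS = 2 → satisfies claim
(3, 7): LHS = √(58) ≈ 7.616, RHS = 10 → counterexample
(0, 1): LHS = 1, RHS = 1 → satisfies claim

That makes 2 counterexamples.

Answer: 2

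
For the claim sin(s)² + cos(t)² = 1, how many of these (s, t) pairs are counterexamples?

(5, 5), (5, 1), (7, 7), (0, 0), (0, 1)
Testing each pair:
(5, 5): LHS = cos(5)² + sin(5)² = 1, RHS = 1 → satisfies claim
(5, 1): LHS = cos(1)² + sin(5)² ≈ 1.211, RHS = 1 → counterexample
(7, 7): LHS = sin(7)² + cos(7)² = 1, RHS = 1 → satisfies claim
(0, 0): LHS = 1, RHS = 1 → satisfies claim
(0, 1): LHS = cos(1)² ≈ 0.2919, RHS = 1 → counterexample

That makes 2 counterexamples.

Answer: 2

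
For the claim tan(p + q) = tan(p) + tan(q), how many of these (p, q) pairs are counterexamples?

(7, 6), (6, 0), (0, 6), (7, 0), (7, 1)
2

Testing each pair:
(7, 6): LHS = tan(13) ≈ 0.463, RHS = tan(6) + tan(7) ≈ 0.5804 → counterexample
(6, 0): LHS = tan(6) ≈ -0.291, RHS = tan(6) ≈ -0.291 → satisfies claim
(0, 6): LHS = tan(6) ≈ -0.291, RHS = tan(6) ≈ -0.291 → satisfies claim
(7, 0): LHS = tan(7) ≈ 0.8714, RHS = tan(7) ≈ 0.8714 → satisfies claim
(7, 1): LHS = tan(8) ≈ -6.8, RHS = tan(7) + tan(1) ≈ 2.429 → counterexample

That makes 2 counterexamples.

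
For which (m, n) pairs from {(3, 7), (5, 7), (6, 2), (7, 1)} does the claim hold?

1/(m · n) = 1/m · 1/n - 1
None

Testing each pair:
(3, 7): LHS = 1/21, RHS = -20/21 → fails
(5, 7): LHS = 1/35, RHS = -34/35 → fails
(6, 2): LHS = 1/12, RHS = -11/12 → fails
(7, 1): LHS = 1/7, RHS = -6/7 → fails

No pair satisfies the claim.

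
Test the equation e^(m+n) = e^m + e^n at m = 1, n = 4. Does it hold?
Fails

Substituting m = 1, n = 4:

LHS = e^(1+4) = e^5 ≈ 148.4
RHS = e^1 + e^4 = e + e^4 ≈ 57.32

LHS ≠ RHS, so the equation does not hold at this point.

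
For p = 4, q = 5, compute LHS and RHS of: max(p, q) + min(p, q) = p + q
LHS = max(4, 5) + min(4, 5) = 9
RHS = 4 + 5 = 9

LHS = RHS: the two sides agree.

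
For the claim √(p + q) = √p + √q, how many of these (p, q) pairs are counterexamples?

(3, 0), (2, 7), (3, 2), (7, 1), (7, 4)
4

Testing each pair:
(3, 0): LHS = √(3) ≈ 1.732, RHS = √(3) ≈ 1.732 → satisfies claim
(2, 7): LHS = 3, RHS = √(2) + √(7) ≈ 4.06 → counterexample
(3, 2): LHS = √(5) ≈ 2.236, RHS = √(2) + √(3) ≈ 3.146 → counterexample
(7, 1): LHS = 2·√(2) ≈ 2.828, RHS = 1 + √(7) ≈ 3.646 → counterexample
(7, 4): LHS = √(11) ≈ 3.317, RHS = 2 + √(7) ≈ 4.646 → counterexample

That makes 4 counterexamples.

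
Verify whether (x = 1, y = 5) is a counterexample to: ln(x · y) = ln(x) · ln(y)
Yes

Substituting x = 1, y = 5:
LHS = ln(1 · 5) = ln(5) ≈ 1.609
RHS = ln(1) · ln(5) = 0

Since LHS ≠ RHS, this pair disproves the claim.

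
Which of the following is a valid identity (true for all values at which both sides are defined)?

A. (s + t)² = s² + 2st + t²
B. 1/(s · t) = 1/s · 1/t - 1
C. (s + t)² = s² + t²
A: holds — e.g. at (1, 5), both sides equal 36.
B: fails at (3, 7) — LHS = 1/21, RHS = -20/21.
C: fails at (4, 5) — LHS = 81, RHS = 41.

Answer: A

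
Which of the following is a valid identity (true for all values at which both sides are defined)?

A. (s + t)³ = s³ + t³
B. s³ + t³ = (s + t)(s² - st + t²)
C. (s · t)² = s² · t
A: fails at (1, 3) — LHS = 64, RHS = 28.
B: holds — e.g. at (1, 5), both sides equal 126.
C: fails at (2, 2) — LHS = 16, RHS = 8.

Answer: B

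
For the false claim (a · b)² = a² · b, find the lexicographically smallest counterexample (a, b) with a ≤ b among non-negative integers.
(a, b) = (1, 2)

At (0, 5): both sides equal 0, so it holds there.

Substituting (1, 2) into the claim:
LHS = (1 · 2)² = 4
RHS = 1² · 2 = 2

Since LHS ≠ RHS, this pair disproves the claim, and no lexicographically smaller pair (a ≤ b, non-negative integers) does.

For instance (2, 7) is also a counterexample (LHS = 196, RHS = 28), but it's lexicographically larger.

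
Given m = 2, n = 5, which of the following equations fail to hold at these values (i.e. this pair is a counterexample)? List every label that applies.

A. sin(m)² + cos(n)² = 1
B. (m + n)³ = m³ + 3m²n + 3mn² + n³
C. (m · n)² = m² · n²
Evaluating each claim at the given values:
A. LHS = cos(5)² + sin(2)² ≈ 0.9073, RHS = 1 → fails here (LHS ≠ RHS)
B. LHS = 343, RHS = 343 → holds here (LHS = RHS)
C. LHS = 100, RHS = 100 → holds here (LHS = RHS)

Answer: A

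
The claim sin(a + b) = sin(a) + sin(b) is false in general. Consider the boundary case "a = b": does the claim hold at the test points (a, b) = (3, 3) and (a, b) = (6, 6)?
At (3, 3): LHS = sin(6) ≈ -0.2794 ≠ RHS = 2·sin(3) ≈ 0.2822
At (6, 6): LHS = sin(12) ≈ -0.5366 ≠ RHS = 2·sin(6) ≈ -0.5588

Answer: No, fails at both test points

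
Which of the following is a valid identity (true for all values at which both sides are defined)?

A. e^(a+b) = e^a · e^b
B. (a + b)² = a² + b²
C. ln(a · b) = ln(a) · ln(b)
A: holds — e.g. at (1, 1), both sides equal e^2 ≈ 7.389.
B: fails at (2, 4) — LHS = 36, RHS = 20.
C: fails at (2, 3) — LHS = ln(6) ≈ 1.792, RHS = ln(2)·ln(3) ≈ 0.7615.

Answer: A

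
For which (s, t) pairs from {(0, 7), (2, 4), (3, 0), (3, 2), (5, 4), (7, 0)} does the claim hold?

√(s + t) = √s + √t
Testing each pair:
(0, 7): LHS = √(7) ≈ 2.646, RHS = √(7) ≈ 2.646 → holds
(2, 4): LHS = √(6) ≈ 2.449, RHS = √(2) + 2 ≈ 3.414 → fails
(3, 0): LHS = √(3) ≈ 1.732, RHS = √(3) ≈ 1.732 → holds
(3, 2): LHS = √(5) ≈ 2.236, RHS = √(2) + √(3) ≈ 3.146 → fails
(5, 4): LHS = 3, RHS = 2 + √(5) ≈ 4.236 → fails
(7, 0): LHS = √(7) ≈ 2.646, RHS = √(7) ≈ 2.646 → holds

3 of 6 pairs satisfy the claim.

Answer: (0, 7), (3, 0), (7, 0)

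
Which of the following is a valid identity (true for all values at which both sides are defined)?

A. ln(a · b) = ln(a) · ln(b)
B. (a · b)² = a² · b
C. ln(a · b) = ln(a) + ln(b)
C

A: fails at (2, 3) — LHS = ln(6) ≈ 1.792, RHS = ln(2)·ln(3) ≈ 0.7615.
B: fails at (5, 5) — LHS = 625, RHS = 125.
C: holds — e.g. at (3, 7), both sides equal ln(21) ≈ 3.045.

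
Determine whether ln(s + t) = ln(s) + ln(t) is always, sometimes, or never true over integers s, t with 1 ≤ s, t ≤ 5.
Sometimes true

It holds at (s, t) = (2, 2) (both sides equal ln(4) ≈ 1.386), but fails at (s, t) = (4, 3) (LHS = ln(7) ≈ 1.946, RHS = ln(3) + ln(4) ≈ 2.485).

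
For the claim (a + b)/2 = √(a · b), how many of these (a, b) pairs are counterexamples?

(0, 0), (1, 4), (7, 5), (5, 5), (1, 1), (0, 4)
Testing each pair:
(0, 0): LHS = 0, RHS = 0 → satisfies claim
(1, 4): LHS = 5/2, RHS = 2 → counterexample
(7, 5): LHS = 6, RHS = √(35) ≈ 5.916 → counterexample
(5, 5): LHS = 5, RHS = 5 → satisfies claim
(1, 1): LHS = 1, RHS = 1 → satisfies claim
(0, 4): LHS = 2, RHS = 0 → counterexample

That makes 3 counterexamples.

Answer: 3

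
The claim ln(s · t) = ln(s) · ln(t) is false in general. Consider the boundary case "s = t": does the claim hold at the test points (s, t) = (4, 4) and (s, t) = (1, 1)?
At (4, 4): LHS = ln(16) ≈ 2.773 ≠ RHS = ln(4)² ≈ 1.922
At (1, 1): LHS = 0, RHS = 0 → equal

Answer: Only at (1, 1)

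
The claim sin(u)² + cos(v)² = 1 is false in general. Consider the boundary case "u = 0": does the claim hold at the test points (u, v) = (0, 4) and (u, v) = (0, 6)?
At (0, 4): LHS = cos(4)² ≈ 0.4272 ≠ RHS = 1
At (0, 6): LHS = cos(6)² ≈ 0.9219 ≠ RHS = 1

Answer: No, fails at both test points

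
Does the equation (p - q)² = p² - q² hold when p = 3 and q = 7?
Substituting p = 3, q = 7:

LHS = (3 - 7)² = 16
RHS = 3² - 7² = -40

LHS ≠ RHS, so the equation does not hold at this point.

Answer: Fails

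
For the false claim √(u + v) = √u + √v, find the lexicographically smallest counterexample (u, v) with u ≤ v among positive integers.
(u, v) = (1, 1)

Substituting (1, 1) into the claim:
LHS = √(1 + 1) = √(2) ≈ 1.414
RHS = √1 + √1 = 2

Since LHS ≠ RHS, this pair disproves the claim, and no lexicographically smaller pair (u ≤ v, positive integers) does.

For instance (6, 8) is also a counterexample (LHS = √(14) ≈ 3.742, RHS = √(6) + 2·√(2) ≈ 5.278), but it's lexicographically larger.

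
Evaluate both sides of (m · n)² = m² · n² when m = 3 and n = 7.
LHS = (3 · 7)² = 441
RHS = 3² · 7² = 441

LHS = RHS: the two sides agree.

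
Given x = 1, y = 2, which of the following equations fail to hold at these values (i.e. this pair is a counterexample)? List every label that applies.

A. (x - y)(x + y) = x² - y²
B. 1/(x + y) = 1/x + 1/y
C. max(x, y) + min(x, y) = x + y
Evaluating each claim at the given values:
A. LHS = -3, RHS = -3 → holds here (LHS = RHS)
B. LHS = 1/3, RHS = 3/2 → fails here (LHS ≠ RHS)
C. LHS = 3, RHS = 3 → holds here (LHS = RHS)

Answer: B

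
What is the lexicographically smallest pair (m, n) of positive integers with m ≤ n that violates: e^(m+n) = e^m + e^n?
Substituting (1, 1) into the claim:
LHS = e^(1+1) = e^2 ≈ 7.389
RHS = e^1 + e^1 = 2·e ≈ 5.437

Since LHS ≠ RHS, this pair disproves the claim, and no lexicographically smaller pair (m ≤ n, positive integers) does.

For instance (1, 7) is also a counterexample (LHS = e^8 ≈ 2981, RHS = e + e^7 ≈ 1099), but it's lexicographically larger.

Answer: (m, n) = (1, 1)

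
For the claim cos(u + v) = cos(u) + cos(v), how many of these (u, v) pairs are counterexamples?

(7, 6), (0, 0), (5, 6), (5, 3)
4

Testing each pair:
(7, 6): LHS = cos(13) ≈ 0.9074, RHS = cos(7) + cos(6) ≈ 1.714 → counterexample
(0, 0): LHS = 1, RHS = 2 → counterexample
(5, 6): LHS = cos(11) ≈ 0.004426, RHS = cos(5) + cos(6) ≈ 1.244 → counterexample
(5, 3): LHS = cos(8) ≈ -0.1455, RHS = cos(3) + cos(5) ≈ -0.7063 → counterexample

That makes 4 counterexamples.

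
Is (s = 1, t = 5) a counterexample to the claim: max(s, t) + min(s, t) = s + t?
No

Substituting s = 1, t = 5:
LHS = max(1, 5) + min(1, 5) = 6
RHS = 1 + 5 = 6

The sides agree, so this pair does not disprove the claim.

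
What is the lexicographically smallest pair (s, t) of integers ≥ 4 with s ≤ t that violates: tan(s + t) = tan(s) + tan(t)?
Substituting (4, 4) into the claim:
LHS = tan(4 + 4) = tan(8) ≈ -6.8
RHS = tan(4) + tan(4) = 2·tan(4) ≈ 2.316

Since LHS ≠ RHS, this pair disproves the claim, and no lexicographically smaller pair (s ≤ t, integers ≥ 4) does.

For instance (6, 11) is also a counterexample (LHS = tan(17) ≈ 3.494, RHS = tan(11) + tan(6) ≈ -226.2), but it's lexicographically larger.

Answer: (s, t) = (4, 4)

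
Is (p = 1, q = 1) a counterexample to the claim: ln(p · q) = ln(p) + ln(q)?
Substituting p = 1, q = 1:
LHS = ln(1 · 1) = 0
RHS = ln(1) + ln(1) = 0

The sides agree, so this pair does not disprove the claim.

Answer: No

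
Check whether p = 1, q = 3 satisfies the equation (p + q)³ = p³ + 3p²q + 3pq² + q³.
Substituting p = 1, q = 3:

LHS = (1 + 3)³ = 64
RHS = 1³ + 3·1²·3 + 3·1·3² + 3³ = 64

LHS = RHS, so the equation holds at this point.

Answer: Holds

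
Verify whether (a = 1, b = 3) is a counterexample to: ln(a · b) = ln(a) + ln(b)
No

Substituting a = 1, b = 3:
LHS = ln(1 · 3) = ln(3) ≈ 1.099
RHS = ln(1) + ln(3) = ln(3) ≈ 1.099

The sides agree, so this pair does not disprove the claim.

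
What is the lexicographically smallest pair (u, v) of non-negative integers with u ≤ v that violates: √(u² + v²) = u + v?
(u, v) = (1, 1)

Substituting (1, 1) into the claim:
LHS = √(1² + 1²) = √(2) ≈ 1.414
RHS = 1 + 1 = 2

Since LHS ≠ RHS, this pair disproves the claim, and no lexicographically smaller pair (u ≤ v, non-negative integers) does.

For instance (2, 5) is also a counterexample (LHS = √(29) ≈ 5.385, RHS = 7), but it's lexicographically larger.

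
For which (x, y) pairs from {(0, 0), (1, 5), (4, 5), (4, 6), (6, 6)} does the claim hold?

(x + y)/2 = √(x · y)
Testing each pair:
(0, 0): LHS = 0, RHS = 0 → holds
(1, 5): LHS = 3, RHS = √(5) ≈ 2.236 → fails
(4, 5): LHS = 9/2, RHS = 2·√(5) ≈ 4.472 → fails
(4, 6): LHS = 5, RHS = 2·√(6) ≈ 4.899 → fails
(6, 6): LHS = 6, RHS = 6 → holds

2 of 5 pairs satisfy the claim.

Answer: (0, 0), (6, 6)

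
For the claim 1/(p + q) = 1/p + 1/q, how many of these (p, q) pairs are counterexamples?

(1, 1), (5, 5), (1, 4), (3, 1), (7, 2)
Testing each pair:
(1, 1): LHS = 1/2, RHS = 2 → counterexample
(5, 5): LHS = 1/10, RHS = 2/5 → counterexample
(1, 4): LHS = 1/5, RHS = 5/4 → counterexample
(3, 1): LHS = 1/4, RHS = 4/3 → counterexample
(7, 2): LHS = 1/9, RHS = 9/14 → counterexample

That makes 5 counterexamples.

Answer: 5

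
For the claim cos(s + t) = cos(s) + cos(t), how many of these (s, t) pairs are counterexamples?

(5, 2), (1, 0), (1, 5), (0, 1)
4

Testing each pair:
(5, 2): LHS = cos(7) ≈ 0.7539, RHS = cos(2) + cos(5) ≈ -0.1325 → counterexample
(1, 0): LHS = cos(1) ≈ 0.5403, RHS = cos(1) + 1 ≈ 1.54 → counterexample
(1, 5): LHS = cos(6) ≈ 0.9602, RHS = cos(5) + cos(1) ≈ 0.824 → counterexample
(0, 1): LHS = cos(1) ≈ 0.5403, RHS = cos(1) + 1 ≈ 1.54 → counterexample

That makes 4 counterexamples.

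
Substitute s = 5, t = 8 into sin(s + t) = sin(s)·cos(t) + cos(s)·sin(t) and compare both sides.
LHS = sin(5 + 8) = sin(13) ≈ 0.4202
RHS = sin(5)·cos(8) + cos(5)·sin(8) = sin(5)·cos(8) + sin(8)·cos(5) ≈ 0.4202

LHS = RHS: the two sides agree.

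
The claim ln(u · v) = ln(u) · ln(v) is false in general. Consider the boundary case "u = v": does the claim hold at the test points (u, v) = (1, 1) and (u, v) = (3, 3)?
Only at (1, 1)

At (1, 1): LHS = 0, RHS = 0 → equal
At (3, 3): LHS = ln(9) ≈ 2.197 ≠ RHS = ln(3)² ≈ 1.207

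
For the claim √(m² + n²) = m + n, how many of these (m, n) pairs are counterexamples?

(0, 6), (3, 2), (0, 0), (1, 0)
1

Testing each pair:
(0, 6): LHS = 6, RHS = 6 → satisfies claim
(3, 2): LHS = √(13) ≈ 3.606, RHS = 5 → counterexample
(0, 0): LHS = 0, RHS = 0 → satisfies claim
(1, 0): LHS = 1, RHS = 1 → satisfies claim

That makes 1 counterexample.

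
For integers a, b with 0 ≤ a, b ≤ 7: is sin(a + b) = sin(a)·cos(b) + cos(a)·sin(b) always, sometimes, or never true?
Always true

The identity holds for every pair in the range. For instance at (a, b) = (4, 4): both sides equal sin(8) ≈ 0.9894.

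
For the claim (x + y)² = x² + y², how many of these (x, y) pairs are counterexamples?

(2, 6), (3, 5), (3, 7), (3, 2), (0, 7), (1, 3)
5

Testing each pair:
(2, 6): LHS = 64, RHS = 40 → counterexample
(3, 5): LHS = 64, RHS = 34 → counterexample
(3, 7): LHS = 100, RHS = 58 → counterexample
(3, 2): LHS = 25, RHS = 13 → counterexample
(0, 7): LHS = 49, RHS = 49 → satisfies claim
(1, 3): LHS = 16, RHS = 10 → counterexample

That makes 5 counterexamples.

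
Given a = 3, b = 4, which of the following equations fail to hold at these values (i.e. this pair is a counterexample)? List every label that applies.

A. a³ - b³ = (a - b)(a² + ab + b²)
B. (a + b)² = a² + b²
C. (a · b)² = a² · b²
B

Evaluating each claim at the given values:
A. LHS = -37, RHS = -37 → holds here (LHS = RHS)
B. LHS = 49, RHS = 25 → fails here (LHS ≠ RHS)
C. LHS = 144, RHS = 144 → holds here (LHS = RHS)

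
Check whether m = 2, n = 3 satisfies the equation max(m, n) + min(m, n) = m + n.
Holds

Substituting m = 2, n = 3:

LHS = max(2, 3) + min(2, 3) = 5
RHS = 2 + 3 = 5

LHS = RHS, so the equation holds at this point.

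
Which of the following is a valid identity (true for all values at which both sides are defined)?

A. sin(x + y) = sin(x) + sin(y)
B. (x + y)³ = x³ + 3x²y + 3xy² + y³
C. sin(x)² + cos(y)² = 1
A: fails at (1, 4) — LHS = sin(5) ≈ -0.9589, RHS = sin(4) + sin(1) ≈ 0.08467.
B: holds — e.g. at (3, 7), both sides equal 1000.
C: fails at (1, 4) — LHS = cos(4)² + sin(1)² ≈ 1.135, RHS = 1.

Answer: B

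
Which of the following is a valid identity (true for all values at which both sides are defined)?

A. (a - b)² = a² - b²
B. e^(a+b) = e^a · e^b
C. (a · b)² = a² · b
A: fails at (0, 1) — LHS = 1, RHS = -1.
B: holds — e.g. at (2, 5), both sides equal e^7 ≈ 1097.
C: fails at (3, 7) — LHS = 441, RHS = 63.

Answer: B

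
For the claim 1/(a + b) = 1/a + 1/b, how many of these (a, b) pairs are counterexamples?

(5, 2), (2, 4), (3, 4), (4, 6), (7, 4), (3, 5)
6

Testing each pair:
(5, 2): LHS = 1/7, RHS = 7/10 → counterexample
(2, 4): LHS = 1/6, RHS = 3/4 → counterexample
(3, 4): LHS = 1/7, RHS = 7/12 → counterexample
(4, 6): LHS = 1/10, RHS = 5/12 → counterexample
(7, 4): LHS = 1/11, RHS = 11/28 → counterexample
(3, 5): LHS = 1/8, RHS = 8/15 → counterexample

That makes 6 counterexamples.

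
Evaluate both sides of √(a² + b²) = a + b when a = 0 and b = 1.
LHS = √(0² + 1²) = 1
RHS = 0 + 1 = 1

LHS = RHS: the two sides agree.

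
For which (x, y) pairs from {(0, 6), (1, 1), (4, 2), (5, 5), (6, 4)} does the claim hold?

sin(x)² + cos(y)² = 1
Testing each pair:
(0, 6): LHS = cos(6)² ≈ 0.9219, RHS = 1 → fails
(1, 1): LHS = cos(1)² + sin(1)² = 1, RHS = 1 → holds
(4, 2): LHS = cos(2)² + sin(4)² ≈ 0.7459, RHS = 1 → fails
(5, 5): LHS = cos(5)² + sin(5)² = 1, RHS = 1 → holds
(6, 4): LHS = sin(6)² + cos(4)² ≈ 0.5053, RHS = 1 → fails

2 of 5 pairs satisfy the claim.

Answer: (1, 1), (5, 5)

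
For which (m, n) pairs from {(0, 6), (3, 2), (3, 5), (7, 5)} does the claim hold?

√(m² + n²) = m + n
Testing each pair:
(0, 6): LHS = 6, RHS = 6 → holds
(3, 2): LHS = √(13) ≈ 3.606, RHS = 5 → fails
(3, 5): LHS = √(34) ≈ 5.831, RHS = 8 → fails
(7, 5): LHS = √(74) ≈ 8.602, RHS = 12 → fails

1 of 4 pairs satisfies the claim.

Answer: (0, 6)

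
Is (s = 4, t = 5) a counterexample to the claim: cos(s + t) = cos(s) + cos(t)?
Yes

Substituting s = 4, t = 5:
LHS = cos(4 + 5) = cos(9) ≈ -0.9111
RHS = cos(4) + cos(5) ≈ -0.37

Since LHS ≠ RHS, this pair disproves the claim.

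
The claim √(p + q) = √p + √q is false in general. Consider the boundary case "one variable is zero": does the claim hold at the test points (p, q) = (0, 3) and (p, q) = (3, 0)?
Yes, holds at both test points

At (0, 3): LHS = √(3) ≈ 1.732, RHS = √(3) ≈ 1.732 → equal
At (3, 0): LHS = √(3) ≈ 1.732, RHS = √(3) ≈ 1.732 → equal

So the claim does hold at both of these boundary points, even though it is not an identity.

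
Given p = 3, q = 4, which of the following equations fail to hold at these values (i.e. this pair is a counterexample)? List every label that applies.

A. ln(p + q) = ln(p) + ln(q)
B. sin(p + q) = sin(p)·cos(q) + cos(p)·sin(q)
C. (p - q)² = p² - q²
A, C

Evaluating each claim at the given values:
A. LHS = ln(7) ≈ 1.946, RHS = ln(3) + ln(4) ≈ 2.485 → fails here (LHS ≠ RHS)
B. LHS = sin(7) ≈ 0.657, RHS = sin(3)·cos(4) + sin(4)·cos(3) ≈ 0.657 → holds here (LHS = RHS)
C. LHS = 1, RHS = -7 → fails here (LHS ≠ RHS)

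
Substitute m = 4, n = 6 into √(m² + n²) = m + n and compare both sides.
LHS = √(4² + 6²) = 2·√(13) ≈ 7.211
RHS = 4 + 6 = 10

LHS ≠ RHS (they differ by about 2.789), so the equation does not hold here.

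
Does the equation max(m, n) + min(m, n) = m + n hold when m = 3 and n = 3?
Substituting m = 3, n = 3:

LHS = max(3, 3) + min(3, 3) = 6
RHS = 3 + 3 = 6

LHS = RHS, so the equation holds at this point.

Answer: Holds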